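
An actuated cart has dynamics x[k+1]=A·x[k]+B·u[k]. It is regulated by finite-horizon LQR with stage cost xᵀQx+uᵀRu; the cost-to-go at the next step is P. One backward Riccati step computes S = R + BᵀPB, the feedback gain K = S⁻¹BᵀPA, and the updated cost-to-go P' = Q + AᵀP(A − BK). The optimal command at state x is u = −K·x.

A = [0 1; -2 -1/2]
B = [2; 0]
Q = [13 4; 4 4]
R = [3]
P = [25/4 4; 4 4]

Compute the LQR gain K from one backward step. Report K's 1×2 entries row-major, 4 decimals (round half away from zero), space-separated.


BᵀP = [12.5000 8.0000]
S = R + BᵀPB = [3] + [25.0000] = [28.0000]
BᵀPA = [-16.0000 8.5000]
K = S⁻¹·BᵀPA = [-0.5714 0.3036]
A−BK = [1.1429 0.3929; -2.0000 -0.5000]
AᵀP(A−BK) = [6.8571 0.8571; 0.8571 0.6696]
P' = Q + AᵀP(A−BK) = [19.8571 4.8571; 4.8571 4.6696]
tr(P') = 24.5268

-0.5714 0.3036


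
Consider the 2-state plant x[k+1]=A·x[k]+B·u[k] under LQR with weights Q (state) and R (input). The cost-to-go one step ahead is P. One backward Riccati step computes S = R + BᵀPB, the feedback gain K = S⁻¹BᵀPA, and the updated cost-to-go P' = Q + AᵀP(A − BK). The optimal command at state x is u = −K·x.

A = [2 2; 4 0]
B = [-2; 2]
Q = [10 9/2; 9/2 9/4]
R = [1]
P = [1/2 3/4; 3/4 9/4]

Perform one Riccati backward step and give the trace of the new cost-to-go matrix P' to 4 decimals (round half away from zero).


35.9167

BᵀP = [0.5000 3.0000]
S = R + BᵀPB = [1] + [5.0000] = [6.0000]
BᵀPA = [13.0000 1.0000]
K = S⁻¹·BᵀPA = [2.1667 0.1667]
A−BK = [6.3333 2.3333; -0.3333 -0.3333]
AᵀP(A−BK) = [21.8333 5.8333; 5.8333 1.8333]
P' = Q + AᵀP(A−BK) = [31.8333 10.3333; 10.3333 4.0833]
tr(P') = 35.9167


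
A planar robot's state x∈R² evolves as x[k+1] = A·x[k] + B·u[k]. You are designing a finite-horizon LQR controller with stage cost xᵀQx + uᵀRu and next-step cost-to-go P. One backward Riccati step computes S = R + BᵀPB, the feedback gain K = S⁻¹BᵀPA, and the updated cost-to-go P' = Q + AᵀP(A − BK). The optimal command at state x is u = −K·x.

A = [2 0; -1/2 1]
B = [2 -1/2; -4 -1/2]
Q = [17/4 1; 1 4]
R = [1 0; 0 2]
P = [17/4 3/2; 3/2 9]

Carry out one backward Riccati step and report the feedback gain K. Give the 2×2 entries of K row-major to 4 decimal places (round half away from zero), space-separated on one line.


BᵀP = [2.5000 -33.0000; -2.8750 -5.2500]
S = R + BᵀPB = [1 0; 0 2] + [137.0000 15.2500; 15.2500 4.0625] = [138.0000 15.2500; 15.2500 6.0625]
BᵀPA = [21.5000 -33.0000; -3.1250 -5.2500]
K = S⁻¹·BᵀPA = [0.2947 -0.1987; -1.2567 -0.3663]
A−BK = [0.7823 0.2142; 0.0503 0.0222]
AᵀP(A−BK) = [5.9874 1.6265; 1.6265 0.5215]
P' = Q + AᵀP(A−BK) = [10.2374 2.6265; 2.6265 4.5215]
tr(P') = 14.7588

0.2947 -0.1987 -1.2567 -0.3663


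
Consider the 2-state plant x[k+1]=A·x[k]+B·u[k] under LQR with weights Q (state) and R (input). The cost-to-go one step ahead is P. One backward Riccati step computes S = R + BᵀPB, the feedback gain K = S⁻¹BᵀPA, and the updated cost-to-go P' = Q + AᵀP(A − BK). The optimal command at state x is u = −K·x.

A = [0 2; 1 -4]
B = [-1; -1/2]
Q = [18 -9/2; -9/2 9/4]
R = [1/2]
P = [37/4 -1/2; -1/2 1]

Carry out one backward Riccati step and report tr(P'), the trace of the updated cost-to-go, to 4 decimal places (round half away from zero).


BᵀP = [-9.0000 0.0000]
S = R + BᵀPB = [1/2] + [9.0000] = [9.5000]
BᵀPA = [0.0000 -18.0000]
K = S⁻¹·BᵀPA = [0.0000 -1.8947]
A−BK = [0.0000 0.1053; 1.0000 -4.9474]
AᵀP(A−BK) = [1.0000 -5.0000; -5.0000 26.8947]
P' = Q + AᵀP(A−BK) = [19.0000 -9.5000; -9.5000 29.1447]
tr(P') = 48.1447

48.1447


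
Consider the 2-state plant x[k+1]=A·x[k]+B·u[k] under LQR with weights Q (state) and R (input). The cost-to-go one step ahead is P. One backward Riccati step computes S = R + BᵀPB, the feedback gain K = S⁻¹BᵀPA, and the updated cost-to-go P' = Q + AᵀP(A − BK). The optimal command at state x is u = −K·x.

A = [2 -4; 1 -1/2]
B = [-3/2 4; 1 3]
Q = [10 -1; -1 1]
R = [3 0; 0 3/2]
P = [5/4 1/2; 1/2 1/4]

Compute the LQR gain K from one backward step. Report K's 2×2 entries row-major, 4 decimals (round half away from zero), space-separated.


BᵀP = [-1.3750 -0.5000; 6.5000 2.7500]
S = R + BᵀPB = [3 0; 0 3/2] + [1.5625 -7.0000; -7.0000 34.2500] = [4.5625 -7.0000; -7.0000 35.7500]
BᵀPA = [-3.2500 5.7500; 15.7500 -27.3750]
K = S⁻¹·BᵀPA = [-0.0520 0.1221; 0.4304 -0.7418]
A−BK = [0.2005 -0.8495; -0.2391 1.6033]
AᵀP(A−BK) = [0.3025 -0.5444; -0.5444 1.0529]
P' = Q + AᵀP(A−BK) = [10.3025 -1.5444; -1.5444 2.0529]
tr(P') = 12.3555

-0.0520 0.1221 0.4304 -0.7418


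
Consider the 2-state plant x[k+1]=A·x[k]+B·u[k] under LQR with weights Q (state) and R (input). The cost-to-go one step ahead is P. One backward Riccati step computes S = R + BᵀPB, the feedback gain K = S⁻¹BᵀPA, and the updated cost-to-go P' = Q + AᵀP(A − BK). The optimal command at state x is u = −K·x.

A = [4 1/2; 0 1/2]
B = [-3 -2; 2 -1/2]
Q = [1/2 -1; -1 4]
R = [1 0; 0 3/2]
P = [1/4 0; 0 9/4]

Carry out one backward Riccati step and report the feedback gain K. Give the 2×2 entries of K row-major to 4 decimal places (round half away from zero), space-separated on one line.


BᵀP = [-0.7500 4.5000; -0.5000 -1.1250]
S = R + BᵀPB = [1 0; 0 3/2] + [11.2500 -0.7500; -0.7500 1.5625] = [12.2500 -0.7500; -0.7500 3.0625]
BᵀPA = [-3.0000 1.8750; -2.0000 -0.8125]
K = S⁻¹·BᵀPA = [-0.2892 0.1389; -0.7239 -0.2313]
A−BK = [1.6846 0.4541; 0.2165 0.1066]
AᵀP(A−BK) = [1.6846 0.4541; 0.4541 0.1766]
P' = Q + AᵀP(A−BK) = [2.1846 -0.5459; -0.5459 4.1766]
tr(P') = 6.3612

-0.2892 0.1389 -0.7239 -0.2313


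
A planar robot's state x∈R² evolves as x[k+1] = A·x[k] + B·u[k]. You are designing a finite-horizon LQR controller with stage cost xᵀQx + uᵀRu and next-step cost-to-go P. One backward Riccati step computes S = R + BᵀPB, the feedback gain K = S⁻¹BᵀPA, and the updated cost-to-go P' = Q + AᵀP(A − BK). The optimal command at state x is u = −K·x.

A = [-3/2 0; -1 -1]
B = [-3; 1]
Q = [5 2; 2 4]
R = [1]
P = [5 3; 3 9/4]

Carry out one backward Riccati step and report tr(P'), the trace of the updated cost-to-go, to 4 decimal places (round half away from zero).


BᵀP = [-12.0000 -6.7500]
S = R + BᵀPB = [1] + [29.2500] = [30.2500]
BᵀPA = [24.7500 6.7500]
K = S⁻¹·BᵀPA = [0.8182 0.2231]
A−BK = [0.9545 0.6694; -1.8182 -1.2231]
AᵀP(A−BK) = [2.2500 1.2273; 1.2273 0.7438]
P' = Q + AᵀP(A−BK) = [7.2500 3.2273; 3.2273 4.7438]
tr(P') = 11.9938

11.9938


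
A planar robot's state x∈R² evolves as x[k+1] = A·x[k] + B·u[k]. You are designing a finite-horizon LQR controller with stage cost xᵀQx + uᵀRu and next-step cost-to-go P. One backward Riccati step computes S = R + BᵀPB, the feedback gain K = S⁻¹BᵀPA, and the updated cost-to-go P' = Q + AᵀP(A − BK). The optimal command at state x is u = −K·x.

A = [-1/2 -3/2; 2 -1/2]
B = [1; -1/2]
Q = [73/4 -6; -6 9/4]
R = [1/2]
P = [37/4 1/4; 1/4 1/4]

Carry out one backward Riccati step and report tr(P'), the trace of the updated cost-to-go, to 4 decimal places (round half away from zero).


BᵀP = [9.1250 0.1250]
S = R + BᵀPB = [1/2] + [9.0625] = [9.5625]
BᵀPA = [-4.3125 -13.7500]
K = S⁻¹·BᵀPA = [-0.4510 -1.4379]
A−BK = [-0.0490 -0.0621; 1.7745 -1.2190]
AᵀP(A−BK) = [0.8676 -0.2010; -0.2010 1.4788]
P' = Q + AᵀP(A−BK) = [19.1176 -6.2010; -6.2010 3.7288]
tr(P') = 22.8464

22.8464


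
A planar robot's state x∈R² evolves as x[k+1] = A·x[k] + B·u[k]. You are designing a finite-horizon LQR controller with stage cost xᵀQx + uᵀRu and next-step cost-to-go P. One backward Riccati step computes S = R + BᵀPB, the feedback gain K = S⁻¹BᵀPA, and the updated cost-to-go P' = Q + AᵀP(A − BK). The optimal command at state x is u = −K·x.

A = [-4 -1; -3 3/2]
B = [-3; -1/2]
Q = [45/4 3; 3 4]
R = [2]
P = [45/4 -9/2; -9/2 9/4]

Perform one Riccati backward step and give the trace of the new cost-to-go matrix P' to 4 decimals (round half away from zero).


22.1012

BᵀP = [-31.5000 12.3750]
S = R + BᵀPB = [2] + [88.3125] = [90.3125]
BᵀPA = [88.8750 50.0625]
K = S⁻¹·BᵀPA = [0.9841 0.5543]
A−BK = [-1.0478 0.6630; -2.5080 1.7772]
AᵀP(A−BK) = [4.7896 -0.8907; -0.8907 2.0616]
P' = Q + AᵀP(A−BK) = [16.0396 2.1093; 2.1093 6.0616]
tr(P') = 22.1012


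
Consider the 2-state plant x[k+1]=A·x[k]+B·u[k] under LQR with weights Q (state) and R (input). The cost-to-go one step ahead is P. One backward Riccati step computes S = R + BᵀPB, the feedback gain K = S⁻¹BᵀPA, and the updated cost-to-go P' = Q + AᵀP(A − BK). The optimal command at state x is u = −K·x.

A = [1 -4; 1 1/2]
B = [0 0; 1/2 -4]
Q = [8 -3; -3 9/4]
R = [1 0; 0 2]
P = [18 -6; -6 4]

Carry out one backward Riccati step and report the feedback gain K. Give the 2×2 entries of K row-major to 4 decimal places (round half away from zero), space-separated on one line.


BᵀP = [-3.0000 2.0000; 24.0000 -16.0000]
S = R + BᵀPB = [1 0; 0 2] + [1.0000 -8.0000; -8.0000 64.0000] = [2.0000 -8.0000; -8.0000 66.0000]
BᵀPA = [-1.0000 13.0000; 8.0000 -104.0000]
K = S⁻¹·BᵀPA = [-0.0294 0.3824; 0.1176 -1.5294]
A−BK = [1.0000 -4.0000; 1.4853 -5.8088]
AᵀP(A−BK) = [9.0294 -36.3824; -36.3824 148.9706]
P' = Q + AᵀP(A−BK) = [17.0294 -39.3824; -39.3824 151.2206]
tr(P') = 168.2500

-0.0294 0.3824 0.1176 -1.5294


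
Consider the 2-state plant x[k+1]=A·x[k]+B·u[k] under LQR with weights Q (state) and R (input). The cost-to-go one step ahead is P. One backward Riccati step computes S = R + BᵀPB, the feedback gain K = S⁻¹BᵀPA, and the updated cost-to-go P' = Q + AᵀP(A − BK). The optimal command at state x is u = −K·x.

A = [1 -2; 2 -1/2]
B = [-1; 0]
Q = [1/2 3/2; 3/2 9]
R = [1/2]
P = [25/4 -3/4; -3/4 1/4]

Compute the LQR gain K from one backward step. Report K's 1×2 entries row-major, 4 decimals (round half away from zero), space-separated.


BᵀP = [-6.2500 0.7500]
S = R + BᵀPB = [1/2] + [6.2500] = [6.7500]
BᵀPA = [-4.7500 12.1250]
K = S⁻¹·BᵀPA = [-0.7037 1.7963]
A−BK = [0.2963 -0.2037; 2.0000 -0.5000]
AᵀP(A−BK) = [0.9074 -0.8426; -0.8426 1.7824]
P' = Q + AᵀP(A−BK) = [1.4074 0.6574; 0.6574 10.7824]
tr(P') = 12.1898

-0.7037 1.7963


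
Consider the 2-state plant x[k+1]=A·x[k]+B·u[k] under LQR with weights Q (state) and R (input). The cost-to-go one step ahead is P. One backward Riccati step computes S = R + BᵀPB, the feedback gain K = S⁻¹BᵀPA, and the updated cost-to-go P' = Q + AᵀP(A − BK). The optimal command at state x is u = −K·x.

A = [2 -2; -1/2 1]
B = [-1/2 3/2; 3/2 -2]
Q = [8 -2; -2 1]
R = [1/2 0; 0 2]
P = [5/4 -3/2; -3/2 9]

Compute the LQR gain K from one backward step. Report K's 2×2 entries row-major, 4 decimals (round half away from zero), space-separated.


0.1278 0.1404 0.4832 -0.5098

BᵀP = [-2.8750 14.2500; 4.8750 -20.2500]
S = R + BᵀPB = [1/2 0; 0 2] + [22.8125 -32.8125; -32.8125 47.8125] = [23.3125 -32.8125; -32.8125 49.8125]
BᵀPA = [-12.8750 20.0000; 19.8750 -30.0000]
K = S⁻¹·BᵀPA = [0.1278 0.1404; 0.4832 -0.5098]
A−BK = [1.3391 -1.1651; 0.2747 -0.2301]
AᵀP(A−BK) = [2.2922 -2.0606; -2.0606 1.8988]
P' = Q + AᵀP(A−BK) = [10.2922 -4.0606; -4.0606 2.8988]
tr(P') = 13.1910


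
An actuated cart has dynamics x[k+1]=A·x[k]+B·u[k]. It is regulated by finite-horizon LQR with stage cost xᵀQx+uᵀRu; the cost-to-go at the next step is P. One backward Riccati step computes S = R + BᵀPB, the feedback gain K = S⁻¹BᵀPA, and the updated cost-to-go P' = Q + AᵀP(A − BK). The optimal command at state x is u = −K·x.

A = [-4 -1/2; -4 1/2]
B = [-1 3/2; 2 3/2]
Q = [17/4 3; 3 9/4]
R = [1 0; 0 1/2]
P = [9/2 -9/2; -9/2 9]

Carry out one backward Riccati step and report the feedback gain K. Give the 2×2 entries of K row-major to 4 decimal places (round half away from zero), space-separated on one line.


-0.0400 0.3238 -2.4903 -0.0938

BᵀP = [-13.5000 22.5000; 0.0000 6.7500]
S = R + BᵀPB = [1 0; 0 1/2] + [58.5000 13.5000; 13.5000 10.1250] = [59.5000 13.5000; 13.5000 10.6250]
BᵀPA = [-36.0000 18.0000; -27.0000 3.3750]
K = S⁻¹·BᵀPA = [-0.0400 0.3238; -2.4903 -0.0938]
A−BK = [-0.3045 -0.0356; -0.1845 -0.0069]
AᵀP(A−BK) = [3.3205 0.1250; 0.1250 0.1131]
P' = Q + AᵀP(A−BK) = [7.5705 3.1250; 3.1250 2.3631]
tr(P') = 9.9336


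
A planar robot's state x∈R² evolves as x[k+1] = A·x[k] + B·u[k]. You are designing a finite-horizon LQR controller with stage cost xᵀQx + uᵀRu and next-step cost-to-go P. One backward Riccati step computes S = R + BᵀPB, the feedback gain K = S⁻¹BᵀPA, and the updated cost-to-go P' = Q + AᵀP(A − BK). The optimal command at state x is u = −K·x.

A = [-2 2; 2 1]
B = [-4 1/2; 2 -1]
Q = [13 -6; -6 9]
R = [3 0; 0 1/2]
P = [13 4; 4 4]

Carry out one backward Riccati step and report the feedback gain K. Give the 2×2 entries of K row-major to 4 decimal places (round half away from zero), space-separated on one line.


0.3468 -0.7658 -1.1054 -2.0590

BᵀP = [-44.0000 -8.0000; 2.5000 -2.0000]
S = R + BᵀPB = [3 0; 0 1/2] + [160.0000 -14.0000; -14.0000 3.2500] = [163.0000 -14.0000; -14.0000 3.7500]
BᵀPA = [72.0000 -96.0000; -9.0000 3.0000]
K = S⁻¹·BᵀPA = [0.3468 -0.7658; -1.1054 -2.0590]
A−BK = [-0.0602 -0.0337; 0.2011 0.4726]
AᵀP(A−BK) = [1.0837 0.6069; 0.6069 4.6598]
P' = Q + AᵀP(A−BK) = [14.0837 -5.3931; -5.3931 13.6598]
tr(P') = 27.7435


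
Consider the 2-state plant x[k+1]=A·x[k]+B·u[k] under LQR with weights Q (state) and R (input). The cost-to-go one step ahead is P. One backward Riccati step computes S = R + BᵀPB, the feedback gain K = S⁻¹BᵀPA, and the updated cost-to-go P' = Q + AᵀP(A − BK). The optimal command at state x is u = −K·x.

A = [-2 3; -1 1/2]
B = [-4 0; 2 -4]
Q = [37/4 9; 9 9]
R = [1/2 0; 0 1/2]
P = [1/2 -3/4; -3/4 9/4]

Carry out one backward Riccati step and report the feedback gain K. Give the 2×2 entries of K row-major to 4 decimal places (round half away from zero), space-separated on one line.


0.4059 -0.6301 0.4158 -0.3946

BᵀP = [-3.5000 7.5000; 3.0000 -9.0000]
S = R + BᵀPB = [1/2 0; 0 1/2] + [29.0000 -30.0000; -30.0000 36.0000] = [29.5000 -30.0000; -30.0000 36.5000]
BᵀPA = [-0.5000 -6.7500; 3.0000 4.5000]
K = S⁻¹·BᵀPA = [0.4059 -0.6301; 0.4158 -0.3946]
A−BK = [-0.3762 0.4795; -0.1485 0.1818]
AᵀP(A−BK) = [0.2054 -0.2562; -0.2562 0.3350]
P' = Q + AᵀP(A−BK) = [9.4554 8.7438; 8.7438 9.3350]
tr(P') = 18.7904


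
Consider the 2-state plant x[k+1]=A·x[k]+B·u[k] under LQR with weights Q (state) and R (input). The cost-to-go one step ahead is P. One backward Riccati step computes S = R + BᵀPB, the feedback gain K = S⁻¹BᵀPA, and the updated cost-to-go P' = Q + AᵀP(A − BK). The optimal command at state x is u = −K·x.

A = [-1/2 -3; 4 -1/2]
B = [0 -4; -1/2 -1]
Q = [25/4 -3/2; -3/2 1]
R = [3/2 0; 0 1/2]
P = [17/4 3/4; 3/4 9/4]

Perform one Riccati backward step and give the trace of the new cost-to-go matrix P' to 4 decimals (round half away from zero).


BᵀP = [-0.3750 -1.1250; -17.7500 -5.2500]
S = R + BᵀPB = [3/2 0; 0 1/2] + [0.5625 2.6250; 2.6250 76.2500] = [2.0625 2.6250; 2.6250 76.7500]
BᵀPA = [-4.3125 1.6875; -12.1250 55.8750]
K = S⁻¹·BᵀPA = [-1.9759 -0.1133; -0.0904 0.7319]
A−BK = [-0.8616 -0.0724; 2.9217 0.1752]
AᵀP(A−BK) = [24.4455 1.4480; 1.4480 0.3594]
P' = Q + AᵀP(A−BK) = [30.6955 -0.0520; -0.0520 1.3594]
tr(P') = 32.0550

32.0550


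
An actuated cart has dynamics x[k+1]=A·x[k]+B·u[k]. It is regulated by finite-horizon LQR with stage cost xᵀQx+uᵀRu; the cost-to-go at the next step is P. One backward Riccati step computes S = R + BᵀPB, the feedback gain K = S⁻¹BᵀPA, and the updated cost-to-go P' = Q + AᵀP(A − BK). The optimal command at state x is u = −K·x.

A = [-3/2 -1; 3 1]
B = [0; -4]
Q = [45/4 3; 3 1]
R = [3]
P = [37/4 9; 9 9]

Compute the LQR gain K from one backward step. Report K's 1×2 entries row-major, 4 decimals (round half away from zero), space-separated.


-0.3673 0.0000

BᵀP = [-36.0000 -36.0000]
S = R + BᵀPB = [3] + [144.0000] = [147.0000]
BᵀPA = [-54.0000 0.0000]
K = S⁻¹·BᵀPA = [-0.3673 0.0000]
A−BK = [-1.5000 -1.0000; 1.5306 1.0000]
AᵀP(A−BK) = [0.9758 0.3750; 0.3750 0.2500]
P' = Q + AᵀP(A−BK) = [12.2258 3.3750; 3.3750 1.2500]
tr(P') = 13.4758


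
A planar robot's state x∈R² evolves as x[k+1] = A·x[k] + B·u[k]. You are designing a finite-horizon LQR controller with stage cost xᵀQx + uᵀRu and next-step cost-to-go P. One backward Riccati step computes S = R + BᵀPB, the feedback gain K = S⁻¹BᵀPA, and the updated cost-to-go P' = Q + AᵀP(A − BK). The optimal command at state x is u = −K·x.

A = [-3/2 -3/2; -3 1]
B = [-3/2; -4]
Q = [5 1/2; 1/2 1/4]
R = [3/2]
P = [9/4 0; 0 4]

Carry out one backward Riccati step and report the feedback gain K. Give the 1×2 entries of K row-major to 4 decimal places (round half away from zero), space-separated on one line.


0.7520 -0.1550

BᵀP = [-3.3750 -16.0000]
S = R + BᵀPB = [3/2] + [69.0625] = [70.5625]
BᵀPA = [53.0625 -10.9375]
K = S⁻¹·BᵀPA = [0.7520 -0.1550]
A−BK = [-0.3720 -1.7325; 0.0080 0.3800]
AᵀP(A−BK) = [1.1599 1.2874; 1.2874 7.3671]
P' = Q + AᵀP(A−BK) = [6.1599 1.7874; 1.7874 7.6171]
tr(P') = 13.7770


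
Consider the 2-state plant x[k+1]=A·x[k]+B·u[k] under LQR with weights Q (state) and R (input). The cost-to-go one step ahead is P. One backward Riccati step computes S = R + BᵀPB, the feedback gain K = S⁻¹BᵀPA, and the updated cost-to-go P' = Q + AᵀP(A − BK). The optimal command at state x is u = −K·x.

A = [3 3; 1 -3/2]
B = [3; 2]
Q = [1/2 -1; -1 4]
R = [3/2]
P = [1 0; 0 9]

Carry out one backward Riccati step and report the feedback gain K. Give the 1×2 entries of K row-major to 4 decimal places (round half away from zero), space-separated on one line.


0.5806 -0.3871

BᵀP = [3.0000 18.0000]
S = R + BᵀPB = [3/2] + [45.0000] = [46.5000]
BᵀPA = [27.0000 -18.0000]
K = S⁻¹·BᵀPA = [0.5806 -0.3871]
A−BK = [1.2581 4.1613; -0.1613 -0.7258]
AᵀP(A−BK) = [2.3226 5.9516; 5.9516 22.2823]
P' = Q + AᵀP(A−BK) = [2.8226 4.9516; 4.9516 26.2823]
tr(P') = 29.1048


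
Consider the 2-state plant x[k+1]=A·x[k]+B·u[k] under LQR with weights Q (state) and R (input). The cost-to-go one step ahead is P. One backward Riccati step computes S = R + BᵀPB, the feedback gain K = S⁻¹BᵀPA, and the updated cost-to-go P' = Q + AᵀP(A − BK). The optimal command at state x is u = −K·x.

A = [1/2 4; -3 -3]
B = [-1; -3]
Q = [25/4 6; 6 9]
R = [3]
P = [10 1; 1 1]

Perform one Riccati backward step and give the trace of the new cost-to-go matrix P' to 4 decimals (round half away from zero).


110.5268

BᵀP = [-13.0000 -4.0000]
S = R + BᵀPB = [3] + [25.0000] = [28.0000]
BᵀPA = [5.5000 -40.0000]
K = S⁻¹·BᵀPA = [0.1964 -1.4286]
A−BK = [0.6964 2.5714; -2.4107 -7.2857]
AᵀP(A−BK) = [7.4196 23.3571; 23.3571 87.8571]
P' = Q + AᵀP(A−BK) = [13.6696 29.3571; 29.3571 96.8571]
tr(P') = 110.5268


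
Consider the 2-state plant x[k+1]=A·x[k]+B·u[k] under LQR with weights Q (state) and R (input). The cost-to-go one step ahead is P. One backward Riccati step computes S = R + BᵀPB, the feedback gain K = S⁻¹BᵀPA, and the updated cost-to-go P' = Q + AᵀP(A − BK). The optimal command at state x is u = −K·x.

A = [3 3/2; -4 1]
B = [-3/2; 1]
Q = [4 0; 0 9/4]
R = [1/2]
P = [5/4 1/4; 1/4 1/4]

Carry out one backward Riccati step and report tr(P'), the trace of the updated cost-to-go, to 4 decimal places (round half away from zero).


BᵀP = [-1.6250 -0.1250]
S = R + BᵀPB = [1/2] + [2.3125] = [2.8125]
BᵀPA = [-4.3750 -2.5625]
K = S⁻¹·BᵀPA = [-1.5556 -0.9111]
A−BK = [0.6667 0.1333; -2.4444 1.9111]
AᵀP(A−BK) = [2.4444 -0.1111; -0.1111 1.4778]
P' = Q + AᵀP(A−BK) = [6.4444 -0.1111; -0.1111 3.7278]
tr(P') = 10.1722

10.1722


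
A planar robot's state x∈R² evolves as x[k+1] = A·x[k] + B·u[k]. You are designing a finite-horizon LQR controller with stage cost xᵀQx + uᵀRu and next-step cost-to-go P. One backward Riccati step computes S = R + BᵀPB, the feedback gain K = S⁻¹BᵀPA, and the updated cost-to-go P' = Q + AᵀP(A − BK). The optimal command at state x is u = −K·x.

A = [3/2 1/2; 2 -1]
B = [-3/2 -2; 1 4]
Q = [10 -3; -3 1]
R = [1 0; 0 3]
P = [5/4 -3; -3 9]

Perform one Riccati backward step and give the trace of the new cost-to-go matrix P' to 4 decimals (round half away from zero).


12.5675

BᵀP = [-4.8750 13.5000; -14.5000 42.0000]
S = R + BᵀPB = [1 0; 0 3] + [20.8125 63.7500; 63.7500 197.0000] = [21.8125 63.7500; 63.7500 200.0000]
BᵀPA = [19.6875 -15.9375; 62.2500 -49.2500]
K = S⁻¹·BᵀPA = [-0.1037 -0.1602; 0.3443 -0.1952]
A−BK = [2.0331 -0.1307; 0.7265 -0.0591]
AᵀP(A−BK) = [1.4212 -0.2582; -0.2582 0.1464]
P' = Q + AᵀP(A−BK) = [11.4212 -3.2582; -3.2582 1.1464]
tr(P') = 12.5675


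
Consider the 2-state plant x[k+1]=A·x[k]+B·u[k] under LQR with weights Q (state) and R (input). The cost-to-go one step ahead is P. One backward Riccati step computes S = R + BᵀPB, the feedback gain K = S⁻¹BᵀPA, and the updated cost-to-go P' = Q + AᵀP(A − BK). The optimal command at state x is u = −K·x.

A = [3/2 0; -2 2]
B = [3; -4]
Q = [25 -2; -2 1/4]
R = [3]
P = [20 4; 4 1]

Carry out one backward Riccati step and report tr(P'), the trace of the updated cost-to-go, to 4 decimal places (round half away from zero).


27.4927

BᵀP = [44.0000 8.0000]
S = R + BᵀPB = [3] + [100.0000] = [103.0000]
BᵀPA = [50.0000 16.0000]
K = S⁻¹·BᵀPA = [0.4854 0.1553]
A−BK = [0.0437 -0.4660; -0.0583 2.6214]
AᵀP(A−BK) = [0.7282 0.2330; 0.2330 1.5146]
P' = Q + AᵀP(A−BK) = [25.7282 -1.7670; -1.7670 1.7646]
tr(P') = 27.4927


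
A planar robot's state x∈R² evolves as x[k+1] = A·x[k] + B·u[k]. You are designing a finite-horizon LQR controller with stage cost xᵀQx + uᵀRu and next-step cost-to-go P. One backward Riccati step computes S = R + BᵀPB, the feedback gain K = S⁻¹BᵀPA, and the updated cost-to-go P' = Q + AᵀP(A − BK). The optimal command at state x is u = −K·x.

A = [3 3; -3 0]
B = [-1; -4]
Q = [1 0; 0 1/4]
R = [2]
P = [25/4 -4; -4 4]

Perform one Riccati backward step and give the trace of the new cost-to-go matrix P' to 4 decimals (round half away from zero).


BᵀP = [9.7500 -12.0000]
S = R + BᵀPB = [2] + [38.2500] = [40.2500]
BᵀPA = [65.2500 29.2500]
K = S⁻¹·BᵀPA = [1.6211 0.7267]
A−BK = [4.6211 3.7267; 3.4845 2.9068]
AᵀP(A−BK) = [58.4720 44.8323; 44.8323 34.9938]
P' = Q + AᵀP(A−BK) = [59.4720 44.8323; 44.8323 35.2438]
tr(P') = 94.7158

94.7158


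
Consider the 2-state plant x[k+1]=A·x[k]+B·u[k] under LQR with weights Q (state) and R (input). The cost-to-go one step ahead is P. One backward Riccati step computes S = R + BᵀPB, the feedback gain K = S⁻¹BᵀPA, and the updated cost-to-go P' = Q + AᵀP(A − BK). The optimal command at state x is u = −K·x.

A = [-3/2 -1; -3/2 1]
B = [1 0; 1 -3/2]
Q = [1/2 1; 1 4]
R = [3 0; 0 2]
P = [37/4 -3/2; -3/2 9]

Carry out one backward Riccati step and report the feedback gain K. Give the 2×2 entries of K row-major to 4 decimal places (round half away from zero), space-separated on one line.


BᵀP = [7.7500 7.5000; 2.2500 -13.5000]
S = R + BᵀPB = [3 0; 0 2] + [15.2500 -11.2500; -11.2500 20.2500] = [18.2500 -11.2500; -11.2500 22.2500]
BᵀPA = [-22.8750 -0.2500; 16.8750 -15.7500]
K = S⁻¹·BᵀPA = [-1.1418 -0.6538; 0.1811 -1.0385]
A−BK = [-0.3582 -0.3462; -0.0865 0.0962]
AᵀP(A−BK) = [5.1380 2.9423; 2.9423 4.7308]
P' = Q + AᵀP(A−BK) = [5.6380 3.9423; 3.9423 8.7308]
tr(P') = 14.3687

-1.1418 -0.6538 0.1811 -1.0385


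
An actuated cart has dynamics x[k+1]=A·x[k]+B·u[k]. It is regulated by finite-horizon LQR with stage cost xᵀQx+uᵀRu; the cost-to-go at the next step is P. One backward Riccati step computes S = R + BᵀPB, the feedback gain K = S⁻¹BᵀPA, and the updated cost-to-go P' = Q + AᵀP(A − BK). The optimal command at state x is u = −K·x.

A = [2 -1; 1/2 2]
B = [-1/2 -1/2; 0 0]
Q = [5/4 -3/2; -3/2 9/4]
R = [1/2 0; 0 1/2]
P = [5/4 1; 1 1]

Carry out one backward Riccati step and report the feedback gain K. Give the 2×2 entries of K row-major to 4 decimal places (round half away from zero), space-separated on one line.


BᵀP = [-0.6250 -0.5000; -0.6250 -0.5000]
S = R + BᵀPB = [1/2 0; 0 1/2] + [0.3125 0.3125; 0.3125 0.3125] = [0.8125 0.3125; 0.3125 0.8125]
BᵀPA = [-1.5000 -0.3750; -1.5000 -0.3750]
K = S⁻¹·BᵀPA = [-1.3333 -0.3333; -1.3333 -0.3333]
A−BK = [0.6667 -1.3333; 0.5000 2.0000]
AᵀP(A−BK) = [3.2500 1.0000; 1.0000 1.0000]
P' = Q + AᵀP(A−BK) = [4.5000 -0.5000; -0.5000 3.2500]
tr(P') = 7.7500

-1.3333 -0.3333 -1.3333 -0.3333


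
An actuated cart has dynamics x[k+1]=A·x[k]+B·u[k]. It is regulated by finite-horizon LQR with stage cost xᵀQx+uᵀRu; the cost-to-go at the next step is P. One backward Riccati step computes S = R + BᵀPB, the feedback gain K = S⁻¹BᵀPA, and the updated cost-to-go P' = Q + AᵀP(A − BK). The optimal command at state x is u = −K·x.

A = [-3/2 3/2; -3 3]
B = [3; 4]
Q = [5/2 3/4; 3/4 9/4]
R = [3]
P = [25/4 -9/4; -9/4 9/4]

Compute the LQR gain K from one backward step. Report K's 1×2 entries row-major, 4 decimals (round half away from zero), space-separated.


BᵀP = [9.7500 2.2500]
S = R + BᵀPB = [3] + [38.2500] = [41.2500]
BᵀPA = [-21.3750 21.3750]
K = S⁻¹·BᵀPA = [-0.5182 0.5182]
A−BK = [0.0545 -0.0545; -0.9273 0.9273]
AᵀP(A−BK) = [2.9864 -2.9864; -2.9864 2.9864]
P' = Q + AᵀP(A−BK) = [5.4864 -2.2364; -2.2364 5.2364]
tr(P') = 10.7227

-0.5182 0.5182


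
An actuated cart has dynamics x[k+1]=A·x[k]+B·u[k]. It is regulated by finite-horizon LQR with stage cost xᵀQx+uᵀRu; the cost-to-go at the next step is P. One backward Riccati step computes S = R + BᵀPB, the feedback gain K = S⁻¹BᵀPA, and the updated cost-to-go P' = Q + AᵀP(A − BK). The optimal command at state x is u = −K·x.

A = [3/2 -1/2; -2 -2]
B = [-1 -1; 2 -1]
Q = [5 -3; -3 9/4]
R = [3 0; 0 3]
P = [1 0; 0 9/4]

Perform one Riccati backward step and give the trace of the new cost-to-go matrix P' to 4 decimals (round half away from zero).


BᵀP = [-1.0000 4.5000; -1.0000 -2.2500]
S = R + BᵀPB = [3 0; 0 3] + [10.0000 -3.5000; -3.5000 3.2500] = [13.0000 -3.5000; -3.5000 6.2500]
BᵀPA = [-10.5000 -8.5000; 3.0000 5.0000]
K = S⁻¹·BᵀPA = [-0.7989 -0.5163; 0.0326 0.5109]
A−BK = [0.7337 -0.5054; -0.3696 -0.4565]
AᵀP(A−BK) = [2.7636 1.2962; 1.2962 2.3071]
P' = Q + AᵀP(A−BK) = [7.7636 -1.7038; -1.7038 4.5571]
tr(P') = 12.3207

12.3207


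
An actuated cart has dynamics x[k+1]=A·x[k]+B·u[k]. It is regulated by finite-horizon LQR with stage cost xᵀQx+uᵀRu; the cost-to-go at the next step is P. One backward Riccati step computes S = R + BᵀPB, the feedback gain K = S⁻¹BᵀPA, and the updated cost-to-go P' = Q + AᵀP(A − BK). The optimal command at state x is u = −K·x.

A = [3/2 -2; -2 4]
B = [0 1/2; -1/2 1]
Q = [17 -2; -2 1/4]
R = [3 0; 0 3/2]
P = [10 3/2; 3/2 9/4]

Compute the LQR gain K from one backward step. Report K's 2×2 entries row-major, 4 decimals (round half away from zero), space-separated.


0.5656 -0.9760 0.5933 -0.3179

BᵀP = [-0.7500 -1.1250; 6.5000 3.0000]
S = R + BᵀPB = [3 0; 0 3/2] + [0.5625 -1.5000; -1.5000 6.2500] = [3.5625 -1.5000; -1.5000 7.7500]
BᵀPA = [1.1250 -3.0000; 3.7500 -1.0000]
K = S⁻¹·BᵀPA = [0.5656 -0.9760; 0.5933 -0.3179]
A−BK = [1.2033 -1.8410; -2.3105 3.8299]
AᵀP(A−BK) = [19.6386 -30.7098; -30.7098 48.7542]
P' = Q + AᵀP(A−BK) = [36.6386 -32.7098; -32.7098 49.0042]
tr(P') = 85.6428


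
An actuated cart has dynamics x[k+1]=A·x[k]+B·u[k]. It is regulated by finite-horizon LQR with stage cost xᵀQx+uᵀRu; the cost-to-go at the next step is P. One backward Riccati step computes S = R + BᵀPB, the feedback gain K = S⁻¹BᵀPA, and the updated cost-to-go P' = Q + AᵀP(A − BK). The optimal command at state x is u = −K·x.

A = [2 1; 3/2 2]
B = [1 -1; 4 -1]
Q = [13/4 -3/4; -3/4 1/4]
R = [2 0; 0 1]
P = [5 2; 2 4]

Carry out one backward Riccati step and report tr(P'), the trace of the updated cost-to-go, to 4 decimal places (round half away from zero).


7.0798

BᵀP = [13.0000 18.0000; -7.0000 -6.0000]
S = R + BᵀPB = [2 0; 0 1] + [85.0000 -31.0000; -31.0000 13.0000] = [87.0000 -31.0000; -31.0000 14.0000]
BᵀPA = [53.0000 49.0000; -23.0000 -19.0000]
K = S⁻¹·BᵀPA = [0.1128 0.3774; -1.3930 -0.5214]
A−BK = [0.4942 0.1012; -0.3444 -0.0311]
AᵀP(A−BK) = [2.9805 1.0039; 1.0039 0.5992]
P' = Q + AᵀP(A−BK) = [6.2305 0.2539; 0.2539 0.8492]
tr(P') = 7.0798


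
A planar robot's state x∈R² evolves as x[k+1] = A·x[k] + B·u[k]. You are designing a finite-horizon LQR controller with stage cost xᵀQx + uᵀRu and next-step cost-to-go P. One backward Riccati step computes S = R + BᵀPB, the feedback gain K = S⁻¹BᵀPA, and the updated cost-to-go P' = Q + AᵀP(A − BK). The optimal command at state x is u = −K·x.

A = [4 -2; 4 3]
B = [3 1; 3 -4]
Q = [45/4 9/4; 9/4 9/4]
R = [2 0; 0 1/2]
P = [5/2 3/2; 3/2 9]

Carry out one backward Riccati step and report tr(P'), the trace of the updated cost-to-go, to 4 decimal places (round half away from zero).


17.5469

BᵀP = [12.0000 31.5000; -3.5000 -34.5000]
S = R + BᵀPB = [2 0; 0 1/2] + [130.5000 -114.0000; -114.0000 134.5000] = [132.5000 -114.0000; -114.0000 135.0000]
BᵀPA = [174.0000 70.5000; -152.0000 -96.5000]
K = S⁻¹·BᵀPA = [1.2597 -0.3033; -0.0621 -0.9709]
A−BK = [0.2829 -0.1192; -0.0278 0.0262]
AᵀP(A−BK) = [3.3593 -0.8087; -0.8087 0.6876]
P' = Q + AᵀP(A−BK) = [14.6093 1.4413; 1.4413 2.9376]
tr(P') = 17.5469


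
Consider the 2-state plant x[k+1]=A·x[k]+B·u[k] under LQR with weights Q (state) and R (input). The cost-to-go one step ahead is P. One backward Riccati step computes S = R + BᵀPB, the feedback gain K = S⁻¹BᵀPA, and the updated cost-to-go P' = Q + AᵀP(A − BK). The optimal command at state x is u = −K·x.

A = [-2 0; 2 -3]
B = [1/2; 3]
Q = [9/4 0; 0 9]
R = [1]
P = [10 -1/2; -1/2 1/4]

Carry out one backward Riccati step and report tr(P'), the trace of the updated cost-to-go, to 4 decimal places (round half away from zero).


49.5000

BᵀP = [3.5000 0.5000]
S = R + BᵀPB = [1] + [3.2500] = [4.2500]
BᵀPA = [-6.0000 -1.5000]
K = S⁻¹·BᵀPA = [-1.4118 -0.3529]
A−BK = [-1.2941 0.1765; 6.2353 -1.9412]
AᵀP(A−BK) = [36.5294 -6.6176; -6.6176 1.7206]
P' = Q + AᵀP(A−BK) = [38.7794 -6.6176; -6.6176 10.7206]
tr(P') = 49.5000


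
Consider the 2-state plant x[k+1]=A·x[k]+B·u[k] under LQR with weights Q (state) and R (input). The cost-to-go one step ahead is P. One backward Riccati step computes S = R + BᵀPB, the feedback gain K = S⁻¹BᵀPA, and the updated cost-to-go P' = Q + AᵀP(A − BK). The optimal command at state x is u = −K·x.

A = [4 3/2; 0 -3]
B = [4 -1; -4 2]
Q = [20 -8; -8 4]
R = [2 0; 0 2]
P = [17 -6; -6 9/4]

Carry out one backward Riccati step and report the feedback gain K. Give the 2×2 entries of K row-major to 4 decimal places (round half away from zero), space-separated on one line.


0.7088 0.4158 -0.0772 -0.1789

BᵀP = [92.0000 -33.0000; -29.0000 10.5000]
S = R + BᵀPB = [2 0; 0 2] + [500.0000 -158.0000; -158.0000 50.0000] = [502.0000 -158.0000; -158.0000 52.0000]
BᵀPA = [368.0000 237.0000; -116.0000 -75.0000]
K = S⁻¹·BᵀPA = [0.7088 0.4158; -0.0772 -0.1789]
A−BK = [1.0877 -0.3421; 2.9895 -0.9789]
AᵀP(A−BK) = [2.2175 0.2316; 0.2316 0.5368]
P' = Q + AᵀP(A−BK) = [22.2175 -7.7684; -7.7684 4.5368]
tr(P') = 26.7544


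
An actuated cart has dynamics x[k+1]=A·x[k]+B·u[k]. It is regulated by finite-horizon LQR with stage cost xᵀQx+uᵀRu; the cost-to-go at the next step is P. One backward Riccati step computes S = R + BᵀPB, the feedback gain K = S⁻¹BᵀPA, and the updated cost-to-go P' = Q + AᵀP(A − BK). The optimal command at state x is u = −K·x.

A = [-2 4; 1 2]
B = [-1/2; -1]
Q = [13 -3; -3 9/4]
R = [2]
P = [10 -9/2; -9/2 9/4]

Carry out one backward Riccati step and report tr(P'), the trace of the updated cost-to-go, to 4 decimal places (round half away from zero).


BᵀP = [-0.5000 0.0000]
S = R + BᵀPB = [2] + [0.2500] = [2.2500]
BᵀPA = [1.0000 -2.0000]
K = S⁻¹·BᵀPA = [0.4444 -0.8889]
A−BK = [-1.7778 3.5556; 1.4444 1.1111]
AᵀP(A−BK) = [59.8056 -74.6111; -74.6111 95.2222]
P' = Q + AᵀP(A−BK) = [72.8056 -77.6111; -77.6111 97.4722]
tr(P') = 170.2778

170.2778


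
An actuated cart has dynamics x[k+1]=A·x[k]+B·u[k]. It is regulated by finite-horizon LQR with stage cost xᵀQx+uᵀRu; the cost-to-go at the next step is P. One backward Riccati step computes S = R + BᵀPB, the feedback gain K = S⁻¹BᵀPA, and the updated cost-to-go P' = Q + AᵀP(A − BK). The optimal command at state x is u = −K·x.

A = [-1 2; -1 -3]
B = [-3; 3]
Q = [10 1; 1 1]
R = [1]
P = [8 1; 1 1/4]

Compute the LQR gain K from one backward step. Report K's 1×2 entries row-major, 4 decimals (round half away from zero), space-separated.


BᵀP = [-21.0000 -2.2500]
S = R + BᵀPB = [1] + [56.2500] = [57.2500]
BᵀPA = [23.2500 -35.2500]
K = S⁻¹·BᵀPA = [0.4061 -0.6157]
A−BK = [0.2183 0.1528; -2.2183 -1.1528]
AᵀP(A−BK) = [0.8079 0.0655; 0.0655 0.5459]
P' = Q + AᵀP(A−BK) = [10.8079 1.0655; 1.0655 1.5459]
tr(P') = 12.3537

0.4061 -0.6157


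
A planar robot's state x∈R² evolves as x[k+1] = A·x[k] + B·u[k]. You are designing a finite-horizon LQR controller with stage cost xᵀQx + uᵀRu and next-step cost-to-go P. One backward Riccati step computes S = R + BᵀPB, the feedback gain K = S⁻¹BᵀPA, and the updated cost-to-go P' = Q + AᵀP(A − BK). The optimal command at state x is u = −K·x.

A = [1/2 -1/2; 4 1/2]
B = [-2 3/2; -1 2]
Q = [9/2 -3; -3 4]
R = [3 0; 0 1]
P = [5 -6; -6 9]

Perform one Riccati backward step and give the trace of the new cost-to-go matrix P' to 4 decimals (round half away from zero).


BᵀP = [-4.0000 3.0000; -4.5000 9.0000]
S = R + BᵀPB = [3 0; 0 1] + [5.0000 0.0000; 0.0000 11.2500] = [8.0000 0.0000; 0.0000 12.2500]
BᵀPA = [10.0000 3.5000; 33.7500 6.7500]
K = S⁻¹·BᵀPA = [1.2500 0.4375; 2.7551 0.5510]
A−BK = [-1.1327 -0.4515; -0.2602 -0.1645]
AᵀP(A−BK) = [15.7653 4.2781; 4.2781 1.2494]
P' = Q + AᵀP(A−BK) = [20.2653 1.2781; 1.2781 5.2494]
tr(P') = 25.5147

25.5147


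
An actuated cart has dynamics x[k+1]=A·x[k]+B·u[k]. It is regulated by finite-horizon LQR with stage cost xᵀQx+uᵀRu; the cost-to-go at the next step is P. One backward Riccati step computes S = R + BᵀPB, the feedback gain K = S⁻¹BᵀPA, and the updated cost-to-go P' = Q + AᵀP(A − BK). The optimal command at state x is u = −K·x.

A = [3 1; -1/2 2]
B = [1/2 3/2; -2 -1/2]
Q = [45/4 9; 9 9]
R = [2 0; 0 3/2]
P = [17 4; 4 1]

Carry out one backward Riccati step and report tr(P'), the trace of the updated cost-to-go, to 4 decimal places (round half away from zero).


BᵀP = [0.5000 0.0000; 23.5000 5.5000]
S = R + BᵀPB = [2 0; 0 3/2] + [0.2500 0.7500; 0.7500 32.5000] = [2.2500 0.7500; 0.7500 34.0000]
BᵀPA = [1.5000 0.5000; 67.7500 34.5000]
K = S⁻¹·BᵀPA = [0.0025 -0.1169; 1.9926 1.0173]
A−BK = [0.0099 -0.4675; 0.5012 2.2749]
AᵀP(A−BK) = [6.2481 3.2543; 3.2543 1.9621]
P' = Q + AᵀP(A−BK) = [17.4981 12.2543; 12.2543 10.9621]
tr(P') = 28.4603

28.4603


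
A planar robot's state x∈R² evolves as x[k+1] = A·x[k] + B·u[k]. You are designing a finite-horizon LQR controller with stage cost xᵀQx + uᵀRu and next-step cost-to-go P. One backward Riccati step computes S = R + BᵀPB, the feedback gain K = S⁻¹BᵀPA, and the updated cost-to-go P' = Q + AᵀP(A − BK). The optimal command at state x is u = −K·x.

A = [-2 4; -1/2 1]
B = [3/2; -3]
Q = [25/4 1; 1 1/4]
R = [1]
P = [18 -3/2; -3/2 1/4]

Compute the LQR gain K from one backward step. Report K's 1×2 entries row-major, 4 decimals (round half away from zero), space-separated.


BᵀP = [31.5000 -3.0000]
S = R + BᵀPB = [1] + [56.2500] = [57.2500]
BᵀPA = [-61.5000 123.0000]
K = S⁻¹·BᵀPA = [-1.0742 2.1485]
A−BK = [-0.3886 0.7773; -3.7227 7.4454]
AᵀP(A−BK) = [2.9970 -5.9940; -5.9940 11.9880]
P' = Q + AᵀP(A−BK) = [9.2470 -4.9940; -4.9940 12.2380]
tr(P') = 21.4850

-1.0742 2.1485


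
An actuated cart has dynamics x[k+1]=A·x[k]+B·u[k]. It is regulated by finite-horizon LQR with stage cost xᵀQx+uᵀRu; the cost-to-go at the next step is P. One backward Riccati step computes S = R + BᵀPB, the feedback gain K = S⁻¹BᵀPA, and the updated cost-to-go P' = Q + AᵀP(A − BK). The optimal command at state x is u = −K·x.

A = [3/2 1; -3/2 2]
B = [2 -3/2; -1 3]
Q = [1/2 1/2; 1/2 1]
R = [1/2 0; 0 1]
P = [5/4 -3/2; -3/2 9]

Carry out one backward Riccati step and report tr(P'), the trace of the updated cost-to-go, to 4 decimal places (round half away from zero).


BᵀP = [4.0000 -12.0000; -6.3750 29.2500]
S = R + BᵀPB = [1/2 0; 0 1] + [20.0000 -42.0000; -42.0000 97.3125] = [20.5000 -42.0000; -42.0000 98.3125]
BᵀPA = [24.0000 -20.0000; -53.4375 52.1250]
K = S⁻¹·BᵀPA = [0.4579 0.8870; -0.3479 0.9091]
A−BK = [0.0623 0.5897; 0.0017 0.1596]
AᵀP(A−BK) = [0.2305 -0.0813; -0.0813 1.6015]
P' = Q + AᵀP(A−BK) = [0.7305 0.4187; 0.4187 2.6015]
tr(P') = 3.3319

3.3319


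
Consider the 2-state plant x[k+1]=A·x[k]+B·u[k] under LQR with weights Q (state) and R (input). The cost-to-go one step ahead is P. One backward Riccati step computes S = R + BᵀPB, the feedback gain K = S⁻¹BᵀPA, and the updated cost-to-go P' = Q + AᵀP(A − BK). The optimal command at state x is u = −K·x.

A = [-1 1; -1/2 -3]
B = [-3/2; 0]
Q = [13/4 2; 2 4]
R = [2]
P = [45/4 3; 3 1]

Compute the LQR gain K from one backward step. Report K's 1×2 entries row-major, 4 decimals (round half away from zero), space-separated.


BᵀP = [-16.8750 -4.5000]
S = R + BᵀPB = [2] + [25.3125] = [27.3125]
BᵀPA = [19.1250 -3.3750]
K = S⁻¹·BᵀPA = [0.7002 -0.1236]
A−BK = [0.0503 0.8146; -0.5000 -3.0000]
AᵀP(A−BK) = [1.1081 0.1133; 0.1133 1.8330]
P' = Q + AᵀP(A−BK) = [4.3581 2.1133; 2.1133 5.8330]
tr(P') = 10.1911

0.7002 -0.1236


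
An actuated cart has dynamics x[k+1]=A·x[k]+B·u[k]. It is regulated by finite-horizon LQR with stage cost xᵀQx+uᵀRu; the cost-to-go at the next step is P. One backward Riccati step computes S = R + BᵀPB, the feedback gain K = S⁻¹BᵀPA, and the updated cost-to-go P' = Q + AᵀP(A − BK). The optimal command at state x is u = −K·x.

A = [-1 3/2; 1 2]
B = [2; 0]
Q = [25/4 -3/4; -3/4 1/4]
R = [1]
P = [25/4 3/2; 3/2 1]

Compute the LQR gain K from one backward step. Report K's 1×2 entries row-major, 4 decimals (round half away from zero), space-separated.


BᵀP = [12.5000 3.0000]
S = R + BᵀPB = [1] + [25.0000] = [26.0000]
BᵀPA = [-9.5000 24.7500]
K = S⁻¹·BᵀPA = [-0.3654 0.9519]
A−BK = [-0.2692 -0.4038; 1.0000 2.0000]
AᵀP(A−BK) = [0.7788 0.9183; 0.9183 3.5024]
P' = Q + AᵀP(A−BK) = [7.0288 0.1683; 0.1683 3.7524]
tr(P') = 10.7813

-0.3654 0.9519


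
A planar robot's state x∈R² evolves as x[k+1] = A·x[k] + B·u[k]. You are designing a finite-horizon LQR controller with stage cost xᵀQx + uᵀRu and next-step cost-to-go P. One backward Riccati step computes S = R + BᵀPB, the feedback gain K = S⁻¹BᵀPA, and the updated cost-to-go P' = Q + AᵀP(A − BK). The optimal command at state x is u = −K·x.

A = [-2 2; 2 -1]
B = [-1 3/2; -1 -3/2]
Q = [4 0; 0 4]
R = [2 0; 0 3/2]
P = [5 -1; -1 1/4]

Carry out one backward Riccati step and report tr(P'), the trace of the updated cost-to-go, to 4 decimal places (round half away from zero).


BᵀP = [-4.0000 0.7500; 9.0000 -1.8750]
S = R + BᵀPB = [2 0; 0 3/2] + [3.2500 -7.1250; -7.1250 16.3125] = [5.2500 -7.1250; -7.1250 17.8125]
BᵀPA = [9.5000 -8.7500; -21.7500 19.8750]
K = S⁻¹·BᵀPA = [0.3333 -0.3333; -1.0877 0.9825]
A−BK = [-0.0351 0.1930; 0.7018 0.1404]
AᵀP(A−BK) = [2.1754 -1.9649; -1.9649 1.8070]
P' = Q + AᵀP(A−BK) = [6.1754 -1.9649; -1.9649 5.8070]
tr(P') = 11.9825

11.9825


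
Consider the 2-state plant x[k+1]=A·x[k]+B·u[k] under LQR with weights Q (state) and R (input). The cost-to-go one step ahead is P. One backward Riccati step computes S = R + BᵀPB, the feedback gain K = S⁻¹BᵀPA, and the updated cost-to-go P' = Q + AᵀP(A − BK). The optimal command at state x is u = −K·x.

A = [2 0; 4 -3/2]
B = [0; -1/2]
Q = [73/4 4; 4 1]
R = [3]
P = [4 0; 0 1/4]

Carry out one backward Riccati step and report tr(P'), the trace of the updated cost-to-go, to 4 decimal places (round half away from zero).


39.7194

BᵀP = [0.0000 -0.1250]
S = R + BᵀPB = [3] + [0.0625] = [3.0625]
BᵀPA = [-0.5000 0.1875]
K = S⁻¹·BᵀPA = [-0.1633 0.0612]
A−BK = [2.0000 0.0000; 3.9184 -1.4694]
AᵀP(A−BK) = [19.9184 -1.4694; -1.4694 0.5510]
P' = Q + AᵀP(A−BK) = [38.1684 2.5306; 2.5306 1.5510]
tr(P') = 39.7194
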